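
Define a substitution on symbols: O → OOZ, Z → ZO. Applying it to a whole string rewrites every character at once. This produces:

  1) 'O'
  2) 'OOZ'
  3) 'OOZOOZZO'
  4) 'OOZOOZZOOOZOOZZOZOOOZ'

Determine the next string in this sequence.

Replace each of the 21 characters of OOZOOZZOOOZOOZZOZOOOZ in place — OOZ OOZ ZO OOZ OOZ ZO ZO OOZ OOZ OOZ ZO OOZ OOZ ZO ZO OOZ ZO OOZ OOZ OOZ ZO — and concatenate.

OOZOOZZOOOZOOZZOZOOOZOOZOOZZOOOZOOZZOZOOOZZOOOZOOZOOZZO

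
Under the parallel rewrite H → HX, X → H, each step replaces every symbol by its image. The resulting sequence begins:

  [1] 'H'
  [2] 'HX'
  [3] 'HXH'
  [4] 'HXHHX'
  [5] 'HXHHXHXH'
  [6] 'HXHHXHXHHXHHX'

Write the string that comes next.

Applying the rule to each of the 13 symbols of HXHHXHXHHXHHX gives the pieces HX H HX HX H HX H HX HX H HX HX H, which concatenate to the answer.

HXHHXHXHHXHHXHXHHXHXH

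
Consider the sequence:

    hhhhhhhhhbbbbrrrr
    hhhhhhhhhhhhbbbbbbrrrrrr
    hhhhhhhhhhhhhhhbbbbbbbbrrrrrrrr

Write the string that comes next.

Reading off run lengths: h runs 9, 12, 15; b runs 4, 6, 8; r runs 4, 6, 8 — each is linear in n, where the shown terms are n = 2, 3, 4.
For the next term, n = 5, so the run lengths are 18, 10, 10.

hhhhhhhhhhhhhhhhhhbbbbbbbbbbrrrrrrrrrr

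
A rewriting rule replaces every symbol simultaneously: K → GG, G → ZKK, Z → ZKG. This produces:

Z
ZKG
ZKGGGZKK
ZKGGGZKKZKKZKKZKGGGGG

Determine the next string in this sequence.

Applying the rule to each of the 21 symbols of ZKGGGZKKZKKZKKZKGGGGG gives the pieces ZKG GG ZKK ZKK ZKK ZKG GG GG ZKG GG GG ZKG GG GG ZKG GG ZKK ZKK ZKK ZKK ZKK, which concatenate to the answer.

ZKGGGZKKZKKZKKZKGGGGGZKGGGGGZKGGGGGZKGGGZKKZKKZKKZKKZKK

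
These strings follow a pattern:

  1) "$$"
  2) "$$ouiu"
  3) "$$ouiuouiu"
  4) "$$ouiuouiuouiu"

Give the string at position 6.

Every step adds ouiu to the end: s(k+1) = s(k)·ouiu.
From $$ouiuouiuouiu, 2 further steps: $$ouiuouiuouiu → $$ouiuouiuouiuouiu → (answer).

$$ouiuouiuouiuouiuouiu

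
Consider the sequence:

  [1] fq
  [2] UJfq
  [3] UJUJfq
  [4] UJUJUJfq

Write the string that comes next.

The strings grow by a fixed prefix UJ each time.
So the next term is UJ·UJUJUJfq.

UJUJUJUJfq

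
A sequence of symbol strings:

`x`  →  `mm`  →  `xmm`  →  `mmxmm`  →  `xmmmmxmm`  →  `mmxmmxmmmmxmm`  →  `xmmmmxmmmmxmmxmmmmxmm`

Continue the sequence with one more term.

mmxmmxmmmmxmmxmmmmxmmmmxmmxmmmmxmm

This is a Fibonacci-style word recurrence s(k) = s(k−2)·s(k−1): e.g. x·mm = xmm.
The next term joins mmxmmxmmmmxmm and xmmmmxmmmmxmmxmmmmxmm.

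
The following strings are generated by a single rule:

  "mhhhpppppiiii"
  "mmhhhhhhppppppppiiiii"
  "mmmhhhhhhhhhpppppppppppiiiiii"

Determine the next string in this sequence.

Term n consists of n m's, followed by 3n h's, followed by 3n+2 p's, followed by n+3 i's (n = 1, 2, …).
At n = 4 the blocks have lengths 4, 12, 14, 7.

mmmmhhhhhhhhhhhhppppppppppppppiiiiiii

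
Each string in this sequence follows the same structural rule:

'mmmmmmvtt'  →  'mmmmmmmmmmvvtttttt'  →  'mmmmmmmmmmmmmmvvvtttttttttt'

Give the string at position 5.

Reading off run lengths: m runs 6, 10, 14; v runs 1, 2, 3; t runs 2, 6, 10 — each is linear in n (n = 1, 2, …).
At n = 5 the blocks have lengths 22, 5, 18.

mmmmmmmmmmmmmmmmmmmmmmvvvvvtttttttttttttttttt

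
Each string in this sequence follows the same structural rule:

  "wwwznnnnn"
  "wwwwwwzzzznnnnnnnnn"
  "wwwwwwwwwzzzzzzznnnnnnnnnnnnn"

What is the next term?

wwwwwwwwwwwwzzzzzzzzzznnnnnnnnnnnnnnnnn

Term n consists of 3n w's, followed by 3n-2 z's, followed by 4n+1 n's (n = 1, 2, …).
Setting n = 4 gives 12, 10, 17 characters in each block.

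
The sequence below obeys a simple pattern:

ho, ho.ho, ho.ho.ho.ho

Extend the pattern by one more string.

Every step duplicates the string with '.' between the halves.
One more doubling of ho.ho.ho.ho gives the answer.

ho.ho.ho.ho.ho.ho.ho.ho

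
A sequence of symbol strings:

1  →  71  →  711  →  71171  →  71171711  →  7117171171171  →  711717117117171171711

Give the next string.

7117171171171711717117117171171171

From term 3 onward, concatenate the last term with the second-to-last: 71·1 = 711, 711·71 = 71171, …
So term 8 is 711717117117171171711·7117171171171.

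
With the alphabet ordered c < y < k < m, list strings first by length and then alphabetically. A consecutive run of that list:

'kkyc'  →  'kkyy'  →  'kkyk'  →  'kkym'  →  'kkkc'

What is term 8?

Continuing the enumeration 3 steps past kkkc: kkkc → kkky → kkkk → (answer).

kkkm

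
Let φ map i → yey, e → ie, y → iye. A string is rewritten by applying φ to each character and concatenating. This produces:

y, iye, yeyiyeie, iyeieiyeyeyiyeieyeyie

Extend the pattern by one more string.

yeyiyeieyeyieyeyiyeieiyeieiyeyeyiyeieyeyieiyeieiyeyeyie

Replace each of the 21 characters of iyeieiyeyeyiyeieyeyie in place — yey iye ie yey ie yey iye ie iye ie iye yey iye ie yey ie iye ie iye yey ie — and concatenate.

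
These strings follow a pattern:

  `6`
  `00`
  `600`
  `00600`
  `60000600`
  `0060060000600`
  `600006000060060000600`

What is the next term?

This is a Fibonacci-style word recurrence s(k) = s(k−2)·s(k−1): e.g. 6·00 = 600.
Continuing: 0060060000600 · 600006000060060000600 gives term 8.

0060060000600600006000060060000600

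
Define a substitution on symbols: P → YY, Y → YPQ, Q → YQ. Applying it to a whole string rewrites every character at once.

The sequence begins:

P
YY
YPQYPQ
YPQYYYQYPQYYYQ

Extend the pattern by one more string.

Replace each of the 14 characters of YPQYYYQYPQYYYQ in place — YPQ YY YQ YPQ YPQ YPQ YQ YPQ YY YQ YPQ YPQ YPQ YQ — and concatenate.

YPQYYYQYPQYPQYPQYQYPQYYYQYPQYPQYPQYQ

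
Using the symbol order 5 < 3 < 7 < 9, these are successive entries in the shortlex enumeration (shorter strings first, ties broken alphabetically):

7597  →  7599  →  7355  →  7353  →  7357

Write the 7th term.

7335

Stepping forward 2 times from 7357: 7357 → 7359, then the target.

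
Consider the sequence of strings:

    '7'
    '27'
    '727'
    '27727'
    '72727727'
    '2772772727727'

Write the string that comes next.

727277272772772727727

This is a Fibonacci-style word recurrence s(k) = s(k−2)·s(k−1): e.g. 7·27 = 727.
So term 7 is 72727727·2772772727727.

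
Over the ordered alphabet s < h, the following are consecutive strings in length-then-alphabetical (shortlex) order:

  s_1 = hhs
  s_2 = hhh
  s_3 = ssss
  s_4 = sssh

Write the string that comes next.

The successor of sssh increments the rightmost position that isn't already h and resets every position after it to s.

sshs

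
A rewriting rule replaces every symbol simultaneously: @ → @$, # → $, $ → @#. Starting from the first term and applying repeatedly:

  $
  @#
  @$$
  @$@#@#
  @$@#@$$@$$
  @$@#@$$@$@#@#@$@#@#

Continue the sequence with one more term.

φ(@$@#@$$@$@#@#@$@#@#) expands symbol-by-symbol to @$ @# @$ $ @$ @# @# @$ @# @$ $ @$ $ @$ @# @$ $ @$ $; joining the 19 pieces gives the next term.

@$@#@$$@$@#@#@$@#@$$@$$@$@#@$$@$$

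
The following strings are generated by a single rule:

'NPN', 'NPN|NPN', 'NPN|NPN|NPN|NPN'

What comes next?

NPN|NPN|NPN|NPN|NPN|NPN|NPN|NPN

Every step duplicates the string with '|' between the halves.
So the next term is two copies of NPN|NPN|NPN|NPN with '|' between the halves.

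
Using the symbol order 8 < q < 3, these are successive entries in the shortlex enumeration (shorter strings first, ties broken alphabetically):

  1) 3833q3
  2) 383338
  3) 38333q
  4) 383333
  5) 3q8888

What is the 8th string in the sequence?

3q88q8

Advancing 3 positions from 3q8888 through 3q8888 → 3q888q → 3q8883 reaches term 8.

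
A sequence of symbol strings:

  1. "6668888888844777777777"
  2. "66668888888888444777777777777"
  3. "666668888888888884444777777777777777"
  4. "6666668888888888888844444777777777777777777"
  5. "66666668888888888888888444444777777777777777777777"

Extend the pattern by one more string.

666666668888888888888888884444444777777777777777777777777

Reading off run lengths: 6 runs 3, 4, 5, 6, 7; 8 runs 8, 10, 12, 14, 16; 4 runs 2, 3, 4, 5, 6; 7 runs 9, 12, 15, 18, 21 — each is linear in n, where the shown terms are n = 3, 4, 5, 6, 7.
Setting n = 8 gives 8, 18, 7, 24 characters in each block.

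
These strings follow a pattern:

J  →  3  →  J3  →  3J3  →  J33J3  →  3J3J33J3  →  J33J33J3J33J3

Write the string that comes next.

From term 3 onward, concatenate the second-to-last term with the last: J·3 = J3, 3·J3 = 3J3, …
Continuing: 3J3J33J3 · J33J33J3J33J3 gives term 8.

3J3J33J3J33J33J3J33J3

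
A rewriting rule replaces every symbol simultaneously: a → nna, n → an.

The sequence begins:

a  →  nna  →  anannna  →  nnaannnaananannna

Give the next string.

Applying the rule to each of the 17 symbols of nnaannnaananannna gives the pieces an an nna nna an an an nna nna an nna an nna an an an nna, which concatenate to the answer.

anannnannaananannnannaannnaannnaananannna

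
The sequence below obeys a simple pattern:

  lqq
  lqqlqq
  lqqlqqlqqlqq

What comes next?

lqqlqqlqqlqqlqqlqqlqqlqq

s(k+1) = s(k)·s(k) — each term doubles the last.
One more doubling of lqqlqqlqqlqq gives the answer.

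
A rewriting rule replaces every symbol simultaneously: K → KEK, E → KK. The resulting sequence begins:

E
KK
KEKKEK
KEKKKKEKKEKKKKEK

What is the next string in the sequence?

KEKKKKEKKEKKEKKEKKKKEKKEKKKKEKKEKKEKKEKKKKEK

Applying the rule to each of the 16 symbols of KEKKKKEKKEKKKKEK gives the pieces KEK KK KEK KEK KEK KEK KK KEK KEK KK KEK KEK KEK KEK KK KEK, which concatenate to the answer.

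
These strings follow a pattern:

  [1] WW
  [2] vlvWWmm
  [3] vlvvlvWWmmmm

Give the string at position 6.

vlvvlvvlvvlvvlvWWmmmmmmmmmm

Each term wraps the previous one in vlv on the left and mm on the right.
From vlvvlvWWmmmm, 3 further steps: vlvvlvWWmmmm → vlvvlvvlvWWmmmmmm → vlvvlvvlvvlvWWmmmmmmmm → (answer).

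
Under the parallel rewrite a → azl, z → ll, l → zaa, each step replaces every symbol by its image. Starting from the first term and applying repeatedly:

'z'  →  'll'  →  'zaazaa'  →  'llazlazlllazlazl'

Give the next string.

zaazaaazlllzaaazlllzaazaazaaazlllzaaazlllzaa

φ(llazlazlllazlazl) expands symbol-by-symbol to zaa zaa azl ll zaa azl ll zaa zaa zaa azl ll zaa azl ll zaa; joining the 16 pieces gives the next term.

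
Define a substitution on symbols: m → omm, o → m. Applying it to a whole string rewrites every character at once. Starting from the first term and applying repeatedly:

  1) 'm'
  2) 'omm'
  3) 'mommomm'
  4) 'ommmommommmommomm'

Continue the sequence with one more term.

Applying the rule to each of the 17 symbols of ommmommommmommomm gives the pieces m omm omm omm m omm omm m omm omm omm m omm omm m omm omm, which concatenate to the answer.

mommommommmommommmommommommmommommmommomm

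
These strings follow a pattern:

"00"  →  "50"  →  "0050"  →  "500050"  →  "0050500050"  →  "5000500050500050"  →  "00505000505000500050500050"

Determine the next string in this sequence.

From term 3 onward, concatenate the second-to-last term with the last: 00·50 = 0050, 50·0050 = 500050, …
Continuing: 5000500050500050 · 00505000505000500050500050 gives term 8.

500050005050005000505000505000500050500050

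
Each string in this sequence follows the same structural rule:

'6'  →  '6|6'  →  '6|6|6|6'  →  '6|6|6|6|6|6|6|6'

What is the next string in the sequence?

6|6|6|6|6|6|6|6|6|6|6|6|6|6|6|6

s(k+1) = s(k)·|·s(k) — each term doubles the last with '|' between the halves.
One more doubling of 6|6|6|6|6|6|6|6 gives the answer.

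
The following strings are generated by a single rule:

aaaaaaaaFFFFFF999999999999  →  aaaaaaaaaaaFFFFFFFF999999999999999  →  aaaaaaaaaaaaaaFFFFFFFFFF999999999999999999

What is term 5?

Each string has the form a^{3n-1} F^{2n} 9^{3n+3}, where the shown terms are n = 3, 4, 5.
For term 5, n = 7, so the run lengths are 20, 14, 24.

aaaaaaaaaaaaaaaaaaaaFFFFFFFFFFFFFF999999999999999999999999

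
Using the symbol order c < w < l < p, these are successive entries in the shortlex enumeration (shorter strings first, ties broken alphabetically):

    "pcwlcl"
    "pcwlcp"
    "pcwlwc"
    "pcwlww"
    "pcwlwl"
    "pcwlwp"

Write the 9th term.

pcwlll

Stepping forward 3 times from pcwlwp: pcwlwp → pcwllc → pcwllw, then the target.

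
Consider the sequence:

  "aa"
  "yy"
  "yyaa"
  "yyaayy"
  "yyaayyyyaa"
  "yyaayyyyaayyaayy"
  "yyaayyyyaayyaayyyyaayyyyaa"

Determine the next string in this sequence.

yyaayyyyaayyaayyyyaayyyyaayyaayyyyaayyaayy

This is a Fibonacci-style word recurrence s(k) = s(k−1)·s(k−2): e.g. yy·aa = yyaa.
Continuing: yyaayyyyaayyaayyyyaayyyyaa · yyaayyyyaayyaayy gives term 8.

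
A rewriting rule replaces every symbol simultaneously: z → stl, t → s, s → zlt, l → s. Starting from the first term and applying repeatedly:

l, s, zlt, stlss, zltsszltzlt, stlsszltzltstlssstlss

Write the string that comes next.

Rewriting the 21 symbols of stlsszltzltstlssstlss one by one yields zlt s s zlt zlt stl s s stl s s zlt s s zlt zlt zlt s s zlt zlt; concatenated:

zltsszltzltstlssstlsszltsszltzltzltsszltzlt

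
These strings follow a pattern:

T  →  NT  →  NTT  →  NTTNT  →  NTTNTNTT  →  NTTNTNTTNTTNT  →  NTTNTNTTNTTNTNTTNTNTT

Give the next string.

This is a Fibonacci-style word recurrence s(k) = s(k−1)·s(k−2): e.g. NT·T = NTT.
The next term joins NTTNTNTTNTTNTNTTNTNTT and NTTNTNTTNTTNT.

NTTNTNTTNTTNTNTTNTNTTNTTNTNTTNTTNT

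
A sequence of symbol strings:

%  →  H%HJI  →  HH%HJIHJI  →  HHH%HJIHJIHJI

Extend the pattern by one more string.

s(k+1) = H·s(k)·HJI, so each term gains H as a prefix and HJI as a suffix.
One more step from HHH%HJIHJIHJI gives the answer.

HHHH%HJIHJIHJIHJI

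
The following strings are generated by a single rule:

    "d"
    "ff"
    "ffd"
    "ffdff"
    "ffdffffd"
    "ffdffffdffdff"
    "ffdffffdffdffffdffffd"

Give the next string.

From term 3 onward, concatenate the last term with the second-to-last: ff·d = ffd, ffd·ff = ffdff, …
Continuing: ffdffffdffdffffdffffd · ffdffffdffdff gives term 8.

ffdffffdffdffffdffffdffdffffdffdff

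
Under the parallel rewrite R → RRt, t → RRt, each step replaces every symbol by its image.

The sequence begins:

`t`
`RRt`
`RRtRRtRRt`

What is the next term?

Apply φ to RRtRRtRRt symbol by symbol: R→RRt, R→RRt, t→RRt, R→RRt, R→RRt, t→RRt, R→RRt, R→RRt, t→RRt; joined: RRt RRt RRt RRt RRt RRt RRt RRt RRt.

RRtRRtRRtRRtRRtRRtRRtRRtRRt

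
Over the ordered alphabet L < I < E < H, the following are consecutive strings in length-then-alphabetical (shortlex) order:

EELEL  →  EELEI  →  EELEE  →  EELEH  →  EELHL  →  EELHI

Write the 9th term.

Continuing the enumeration 3 steps past EELHI: EELHI → EELHE → EELHH → (answer).

EEILL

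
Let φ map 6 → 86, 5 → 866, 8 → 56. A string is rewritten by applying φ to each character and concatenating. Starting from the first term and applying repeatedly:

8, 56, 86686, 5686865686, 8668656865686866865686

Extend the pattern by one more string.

Replace each of the 22 characters of 8668656865686866865686 in place — 56 86 86 56 86 866 86 56 86 866 86 56 86 56 86 86 56 86 866 86 56 86 — and concatenate.

56868656868668656868668656865686865686866865686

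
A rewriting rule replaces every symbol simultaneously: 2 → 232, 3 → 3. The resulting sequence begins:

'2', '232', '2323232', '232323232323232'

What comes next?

Rewriting the 15 symbols of 232323232323232 one by one yields 232 3 232 3 232 3 232 3 232 3 232 3 232 3 232; concatenated:

2323232323232323232323232323232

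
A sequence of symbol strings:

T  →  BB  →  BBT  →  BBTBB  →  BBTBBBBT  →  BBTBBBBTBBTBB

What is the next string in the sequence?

From term 3 onward, concatenate the last term with the second-to-last: BB·T = BBT, BBT·BB = BBTBB, …
The next term joins BBTBBBBTBBTBB and BBTBBBBT.

BBTBBBBTBBTBBBBTBBBBT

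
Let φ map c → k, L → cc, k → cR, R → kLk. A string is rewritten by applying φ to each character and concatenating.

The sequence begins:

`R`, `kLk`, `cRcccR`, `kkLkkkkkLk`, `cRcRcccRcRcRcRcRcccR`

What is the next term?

Rewriting the 20 symbols of cRcRcccRcRcRcRcRcccR one by one yields k kLk k kLk k k k kLk k kLk k kLk k kLk k kLk k k k kLk; concatenated:

kkLkkkLkkkkkLkkkLkkkLkkkLkkkLkkkkkLk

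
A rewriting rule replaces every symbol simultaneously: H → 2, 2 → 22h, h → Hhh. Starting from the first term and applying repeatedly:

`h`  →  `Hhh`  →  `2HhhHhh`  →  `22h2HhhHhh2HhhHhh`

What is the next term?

φ(22h2HhhHhh2HhhHhh) expands symbol-by-symbol to 22h 22h Hhh 22h 2 Hhh Hhh 2 Hhh Hhh 22h 2 Hhh Hhh 2 Hhh Hhh; joining the 17 pieces gives the next term.

22h22hHhh22h2HhhHhh2HhhHhh22h2HhhHhh2HhhHhh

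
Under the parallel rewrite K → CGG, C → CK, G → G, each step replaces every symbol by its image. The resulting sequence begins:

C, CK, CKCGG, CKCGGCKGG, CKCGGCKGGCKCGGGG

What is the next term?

CKCGGCKGGCKCGGGGCKCGGCKGGGG

Replace each of the 16 characters of CKCGGCKGGCKCGGGG in place — CK CGG CK G G CK CGG G G CK CGG CK G G G G — and concatenate.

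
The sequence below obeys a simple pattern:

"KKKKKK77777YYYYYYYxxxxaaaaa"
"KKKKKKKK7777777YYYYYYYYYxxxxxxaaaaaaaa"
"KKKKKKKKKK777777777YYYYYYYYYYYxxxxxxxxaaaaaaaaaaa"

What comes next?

Reading off run lengths: K runs 6, 8, 10; 7 runs 5, 7, 9; Y runs 7, 9, 11; x runs 4, 6, 8; a runs 5, 8, 11 — each is linear in n, where the shown terms are n = 2, 3, 4.
For the next term, n = 5, so the run lengths are 12, 11, 13, 10, 14.

KKKKKKKKKKKK77777777777YYYYYYYYYYYYYxxxxxxxxxxaaaaaaaaaaaaaa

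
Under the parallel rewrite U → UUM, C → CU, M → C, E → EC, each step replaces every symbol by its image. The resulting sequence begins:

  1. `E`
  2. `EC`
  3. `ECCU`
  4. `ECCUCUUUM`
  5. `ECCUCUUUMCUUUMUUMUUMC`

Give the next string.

Replace each of the 21 characters of ECCUCUUUMCUUUMUUMUUMC in place — EC CU CU UUM CU UUM UUM UUM C CU UUM UUM UUM C UUM UUM C UUM UUM C CU — and concatenate.

ECCUCUUUMCUUUMUUMUUMCCUUUMUUMUUMCUUMUUMCUUMUUMCCU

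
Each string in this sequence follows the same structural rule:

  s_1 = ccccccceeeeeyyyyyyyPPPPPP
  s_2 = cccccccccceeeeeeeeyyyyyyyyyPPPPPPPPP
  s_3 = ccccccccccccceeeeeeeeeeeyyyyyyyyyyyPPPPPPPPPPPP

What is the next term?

cccccccccccccccceeeeeeeeeeeeeeyyyyyyyyyyyyyPPPPPPPPPPPPPPP

Reading off run lengths: c runs 7, 10, 13; e runs 5, 8, 11; y runs 7, 9, 11; P runs 6, 9, 12 — each is linear in n, where the shown terms are n = 2, 3, 4.
For the next term, n = 5, so the run lengths are 16, 14, 13, 15.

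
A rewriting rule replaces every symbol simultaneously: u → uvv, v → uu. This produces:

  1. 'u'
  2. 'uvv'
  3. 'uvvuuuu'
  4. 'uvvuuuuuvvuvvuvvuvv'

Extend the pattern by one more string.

Rewriting the 19 symbols of uvvuuuuuvvuvvuvvuvv one by one yields uvv uu uu uvv uvv uvv uvv uvv uu uu uvv uu uu uvv uu uu uvv uu uu; concatenated:

uvvuuuuuvvuvvuvvuvvuvvuuuuuvvuuuuuvvuuuuuvvuuuu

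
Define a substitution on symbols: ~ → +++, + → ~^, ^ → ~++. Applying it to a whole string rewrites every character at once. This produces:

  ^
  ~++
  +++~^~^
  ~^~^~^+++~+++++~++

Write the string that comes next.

+++~+++++~+++++~++~^~^~^+++~^~^~^~^~^+++~^~^

Replace each of the 18 characters of ~^~^~^+++~+++++~++ in place — +++ ~++ +++ ~++ +++ ~++ ~^ ~^ ~^ +++ ~^ ~^ ~^ ~^ ~^ +++ ~^ ~^ — and concatenate.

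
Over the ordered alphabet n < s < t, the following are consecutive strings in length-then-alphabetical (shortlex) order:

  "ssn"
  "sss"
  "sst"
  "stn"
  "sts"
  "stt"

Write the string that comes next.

The successor of stt increments the rightmost position that isn't already t and resets every position after it to n.

tnn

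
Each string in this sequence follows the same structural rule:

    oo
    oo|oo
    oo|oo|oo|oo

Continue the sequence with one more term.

Every step duplicates the string with '|' between the halves.
So the next term is two copies of oo|oo|oo|oo with '|' between the halves.

oo|oo|oo|oo|oo|oo|oo|oo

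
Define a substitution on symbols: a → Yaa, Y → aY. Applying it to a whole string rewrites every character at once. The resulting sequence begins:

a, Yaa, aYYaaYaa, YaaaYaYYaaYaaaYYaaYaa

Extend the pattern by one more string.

Replace each of the 21 characters of YaaaYaYYaaYaaaYYaaYaa in place — aY Yaa Yaa Yaa aY Yaa aY aY Yaa Yaa aY Yaa Yaa Yaa aY aY Yaa Yaa aY Yaa Yaa — and concatenate.

aYYaaYaaYaaaYYaaaYaYYaaYaaaYYaaYaaYaaaYaYYaaYaaaYYaaYaa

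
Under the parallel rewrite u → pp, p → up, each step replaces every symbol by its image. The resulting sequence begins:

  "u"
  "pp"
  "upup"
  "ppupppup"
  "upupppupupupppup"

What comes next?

ppupppupupupppupppupppupupupppup

φ(upupppupupupppup) expands symbol-by-symbol to pp up pp up up up pp up pp up pp up up up pp up; joining the 16 pieces gives the next term.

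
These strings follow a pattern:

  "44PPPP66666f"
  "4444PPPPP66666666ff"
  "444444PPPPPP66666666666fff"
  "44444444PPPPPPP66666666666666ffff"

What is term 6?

444444444444PPPPPPPPP66666666666666666666ffffff

The n-th term is 2n 4's then n+3 P's then 3n+2 6's then n f's (n = 1, 2, …).
For term 6, n = 6, so the run lengths are 12, 9, 20, 6.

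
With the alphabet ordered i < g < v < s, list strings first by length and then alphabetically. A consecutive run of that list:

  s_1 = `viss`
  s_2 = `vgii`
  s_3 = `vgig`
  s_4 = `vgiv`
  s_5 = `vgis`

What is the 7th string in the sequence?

Continuing the enumeration 2 steps past vgis: vgis → vggi → (answer).

vggg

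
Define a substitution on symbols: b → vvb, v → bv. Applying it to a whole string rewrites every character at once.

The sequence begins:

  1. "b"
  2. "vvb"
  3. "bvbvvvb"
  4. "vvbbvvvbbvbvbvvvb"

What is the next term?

bvbvvvbvvbbvbvbvvvbvvbbvvvbbvvvbbvbvbvvvb

φ(vvbbvvvbbvbvbvvvb) expands symbol-by-symbol to bv bv vvb vvb bv bv bv vvb vvb bv vvb bv vvb bv bv bv vvb; joining the 17 pieces gives the next term.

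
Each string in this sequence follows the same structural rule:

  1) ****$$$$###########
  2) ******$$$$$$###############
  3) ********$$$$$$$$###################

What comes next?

Each string has the form *^{2n} $^{2n} #^{4n+3}, where the shown terms are n = 2, 3, 4.
For the next term, n = 5, so the run lengths are 10, 10, 23.

**********$$$$$$$$$$#######################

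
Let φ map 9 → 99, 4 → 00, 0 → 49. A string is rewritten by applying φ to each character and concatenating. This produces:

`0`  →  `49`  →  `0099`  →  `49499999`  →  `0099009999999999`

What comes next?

Replace each of the 16 characters of 0099009999999999 in place — 49 49 99 99 49 49 99 99 99 99 99 99 99 99 99 99 — and concatenate.

49499999494999999999999999999999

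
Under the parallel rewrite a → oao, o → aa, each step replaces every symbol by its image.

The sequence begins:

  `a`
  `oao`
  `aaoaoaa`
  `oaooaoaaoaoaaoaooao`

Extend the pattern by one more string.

aaoaoaaaaoaoaaoaooaoaaoaoaaoaooaoaaoaoaaaaoaoaa

Replace each of the 19 characters of oaooaoaaoaoaaoaooao in place — aa oao aa aa oao aa oao oao aa oao aa oao oao aa oao aa aa oao aa — and concatenate.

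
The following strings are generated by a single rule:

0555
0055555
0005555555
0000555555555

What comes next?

Reading off run lengths: 0 runs 1, 2, 3, 4; 5 runs 3, 5, 7, 9 — each is linear in n (n = 1, 2, …).
At n = 5 the blocks have lengths 5, 11.

0000055555555555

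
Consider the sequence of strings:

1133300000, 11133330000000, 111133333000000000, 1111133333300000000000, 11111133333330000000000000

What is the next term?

Each string has the form 1^{n} 3^{n+1} 0^{2n+1}, where the shown terms are n = 2, 3, 4, 5, 6.
For the next term, n = 7, so the run lengths are 7, 8, 15.

111111133333333000000000000000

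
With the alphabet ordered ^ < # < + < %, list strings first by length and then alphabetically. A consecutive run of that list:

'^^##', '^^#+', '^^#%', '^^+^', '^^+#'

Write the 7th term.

^^+%

Continuing the enumeration 2 steps past ^^+#: ^^+# → ^^++ → (answer).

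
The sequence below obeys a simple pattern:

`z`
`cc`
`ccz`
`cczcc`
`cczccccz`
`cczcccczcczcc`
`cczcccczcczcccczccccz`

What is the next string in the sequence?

From term 3 onward, concatenate the last term with the second-to-last: cc·z = ccz, ccz·cc = cczcc, …
So term 8 is cczcccczcczcccczccccz·cczcccczcczcc.

cczcccczcczcccczcccczcczcccczcczcc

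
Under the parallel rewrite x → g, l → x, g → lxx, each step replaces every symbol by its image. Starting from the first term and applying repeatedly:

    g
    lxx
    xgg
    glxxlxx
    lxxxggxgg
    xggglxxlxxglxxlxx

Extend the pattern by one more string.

Rewriting the 17 symbols of xggglxxlxxglxxlxx one by one yields g lxx lxx lxx x g g x g g lxx x g g x g g; concatenated:

glxxlxxlxxxggxgglxxxggxgg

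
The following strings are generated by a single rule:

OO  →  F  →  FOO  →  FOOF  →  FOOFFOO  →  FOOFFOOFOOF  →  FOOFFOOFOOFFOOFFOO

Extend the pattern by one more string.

FOOFFOOFOOFFOOFFOOFOOFFOOFOOF

This is a Fibonacci-style word recurrence s(k) = s(k−1)·s(k−2): e.g. F·OO = FOO.
Continuing: FOOFFOOFOOFFOOFFOO · FOOFFOOFOOF gives term 8.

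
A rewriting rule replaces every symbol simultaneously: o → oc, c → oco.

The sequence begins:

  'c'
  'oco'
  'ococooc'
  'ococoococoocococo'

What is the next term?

Rewriting the 17 symbols of ococoococoocococo one by one yields oc oco oc oco oc oc oco oc oco oc oc oco oc oco oc oco oc; concatenated:

ococoococoocococoococoocococoococoococooc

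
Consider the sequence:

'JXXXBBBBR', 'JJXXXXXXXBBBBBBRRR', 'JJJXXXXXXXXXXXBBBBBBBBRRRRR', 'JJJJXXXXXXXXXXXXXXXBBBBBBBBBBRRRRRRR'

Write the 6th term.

JJJJJJXXXXXXXXXXXXXXXXXXXXXXXBBBBBBBBBBBBBBRRRRRRRRRRR

Reading off run lengths: J runs 1, 2, 3, 4; X runs 3, 7, 11, 15; B runs 4, 6, 8, 10; R runs 1, 3, 5, 7 — each is linear in n (n = 1, 2, …).
At n = 6 the blocks have lengths 6, 23, 14, 11.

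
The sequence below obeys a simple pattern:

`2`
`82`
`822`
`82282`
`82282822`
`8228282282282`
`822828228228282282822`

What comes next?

This is a Fibonacci-style word recurrence s(k) = s(k−1)·s(k−2): e.g. 82·2 = 822.
Continuing: 822828228228282282822 · 8228282282282 gives term 8.

8228282282282822828228228282282282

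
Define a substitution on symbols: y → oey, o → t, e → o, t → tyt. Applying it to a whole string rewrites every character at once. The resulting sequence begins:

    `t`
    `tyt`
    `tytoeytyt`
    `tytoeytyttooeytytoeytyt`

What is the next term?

Replace each of the 23 characters of tytoeytyttooeytytoeytyt in place — tyt oey tyt t o oey tyt oey tyt tyt t t o oey tyt oey tyt t o oey tyt oey tyt — and concatenate.

tytoeytyttooeytytoeytyttytttooeytytoeytyttooeytytoeytyt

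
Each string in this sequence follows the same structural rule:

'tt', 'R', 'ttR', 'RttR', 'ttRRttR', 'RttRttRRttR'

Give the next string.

ttRRttRRttRttRRttR

Each term (from the third on) is the two preceding terms concatenated in order: term 3 = tt·R = ttR.
So term 7 is ttRRttR·RttRttRRttR.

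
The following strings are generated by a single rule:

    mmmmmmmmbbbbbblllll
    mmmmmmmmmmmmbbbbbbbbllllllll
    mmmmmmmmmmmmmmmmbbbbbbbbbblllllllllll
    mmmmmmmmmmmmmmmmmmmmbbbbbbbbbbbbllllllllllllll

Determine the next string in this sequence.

Each string has the form m^{4n} b^{2n+2} l^{3n-1}, where the shown terms are n = 2, 3, 4, 5.
At n = 6 the blocks have lengths 24, 14, 17.

mmmmmmmmmmmmmmmmmmmmmmmmbbbbbbbbbbbbbblllllllllllllllll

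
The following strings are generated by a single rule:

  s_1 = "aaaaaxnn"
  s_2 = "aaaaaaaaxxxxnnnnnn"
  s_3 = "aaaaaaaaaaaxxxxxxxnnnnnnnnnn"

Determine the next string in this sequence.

Each string has the form a^{3n+2} x^{3n-2} n^{4n-2} (n = 1, 2, …).
For the next term, n = 4, so the run lengths are 14, 10, 14.

aaaaaaaaaaaaaaxxxxxxxxxxnnnnnnnnnnnnnn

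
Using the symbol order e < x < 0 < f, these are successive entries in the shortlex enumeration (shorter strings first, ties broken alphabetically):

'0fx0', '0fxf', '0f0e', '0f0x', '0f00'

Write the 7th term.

Advancing 2 positions from 0f00 through 0f00 → 0f0f reaches term 7.

0ffe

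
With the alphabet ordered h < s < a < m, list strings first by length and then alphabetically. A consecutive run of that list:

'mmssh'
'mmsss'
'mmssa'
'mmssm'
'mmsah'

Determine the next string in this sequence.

mmsas

Find the rightmost character of mmsah below m, bump it to the next letter, and reset everything to its right to h.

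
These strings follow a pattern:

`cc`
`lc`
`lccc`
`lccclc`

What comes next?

This is a Fibonacci-style word recurrence s(k) = s(k−1)·s(k−2): e.g. lc·cc = lccc.
The next term joins lccclc and lccc.

lccclclccc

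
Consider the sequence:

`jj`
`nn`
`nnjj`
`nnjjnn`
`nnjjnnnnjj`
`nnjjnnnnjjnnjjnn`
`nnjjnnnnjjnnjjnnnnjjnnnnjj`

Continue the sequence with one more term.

nnjjnnnnjjnnjjnnnnjjnnnnjjnnjjnnnnjjnnjjnn

This is a Fibonacci-style word recurrence s(k) = s(k−1)·s(k−2): e.g. nn·jj = nnjj.
So term 8 is nnjjnnnnjjnnjjnnnnjjnnnnjj·nnjjnnnnjjnnjjnn.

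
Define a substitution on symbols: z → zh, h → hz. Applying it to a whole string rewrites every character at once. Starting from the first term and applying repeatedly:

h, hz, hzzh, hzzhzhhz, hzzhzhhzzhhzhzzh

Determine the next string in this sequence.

Replace each of the 16 characters of hzzhzhhzzhhzhzzh in place — hz zh zh hz zh hz hz zh zh hz hz zh hz zh zh hz — and concatenate.

hzzhzhhzzhhzhzzhzhhzhzzhhzzhzhhz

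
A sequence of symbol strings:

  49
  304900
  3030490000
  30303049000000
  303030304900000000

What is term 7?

30303030303049000000000000

Each term wraps the previous one in 30 on the left and 00 on the right.
From 303030304900000000, 2 further steps: 303030304900000000 → 3030303030490000000000 → (answer).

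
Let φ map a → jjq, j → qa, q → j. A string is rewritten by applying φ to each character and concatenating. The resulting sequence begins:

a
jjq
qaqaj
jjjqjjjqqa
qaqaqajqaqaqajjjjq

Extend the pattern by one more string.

φ(qaqaqajqaqaqajjjjq) expands symbol-by-symbol to j jjq j jjq j jjq qa j jjq j jjq j jjq qa qa qa qa j; joining the 18 pieces gives the next term.

jjjqjjjqjjjqqajjjqjjjqjjjqqaqaqaqaj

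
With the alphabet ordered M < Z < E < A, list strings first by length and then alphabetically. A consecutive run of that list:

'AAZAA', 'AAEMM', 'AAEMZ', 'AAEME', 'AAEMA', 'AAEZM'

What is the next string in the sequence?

The successor of AAEZM increments the rightmost position that isn't already A and resets every position after it to M.

AAEZZ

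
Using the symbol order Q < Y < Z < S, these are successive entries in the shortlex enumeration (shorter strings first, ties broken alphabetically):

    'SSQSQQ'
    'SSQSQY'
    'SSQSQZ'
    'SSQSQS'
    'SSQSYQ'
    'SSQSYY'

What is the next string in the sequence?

SSQSYZ

The successor of SSQSYY increments the rightmost position that isn't already S and resets every position after it to Q.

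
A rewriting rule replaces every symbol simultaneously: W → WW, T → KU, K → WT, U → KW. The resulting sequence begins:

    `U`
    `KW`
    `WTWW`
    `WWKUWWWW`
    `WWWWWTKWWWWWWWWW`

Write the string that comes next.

Rewriting the 16 symbols of WWWWWTKWWWWWWWWW one by one yields WW WW WW WW WW KU WT WW WW WW WW WW WW WW WW WW; concatenated:

WWWWWWWWWWKUWTWWWWWWWWWWWWWWWWWW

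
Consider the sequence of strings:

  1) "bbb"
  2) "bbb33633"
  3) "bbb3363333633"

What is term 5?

bbb33633336333363333633

Each term is the previous one with 33633 appended.
From bbb3363333633, 2 further steps: bbb3363333633 → bbb336333363333633 → (answer).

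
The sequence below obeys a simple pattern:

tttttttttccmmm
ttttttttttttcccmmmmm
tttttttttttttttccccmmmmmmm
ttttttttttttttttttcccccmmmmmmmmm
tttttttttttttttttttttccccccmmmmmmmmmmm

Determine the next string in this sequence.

Reading off run lengths: t runs 9, 12, 15, 18, 21; c runs 2, 3, 4, 5, 6; m runs 3, 5, 7, 9, 11 — each is linear in n, where the shown terms are n = 2, 3, 4, 5, 6.
Setting n = 7 gives 24, 7, 13 characters in each block.

ttttttttttttttttttttttttcccccccmmmmmmmmmmmmm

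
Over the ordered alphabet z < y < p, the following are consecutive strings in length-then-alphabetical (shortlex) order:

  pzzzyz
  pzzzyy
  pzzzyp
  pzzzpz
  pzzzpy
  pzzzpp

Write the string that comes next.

Treat pzzzpp as a base-3 numeral over the given alphabet and add one, carrying through any trailing p's.

pzzyzz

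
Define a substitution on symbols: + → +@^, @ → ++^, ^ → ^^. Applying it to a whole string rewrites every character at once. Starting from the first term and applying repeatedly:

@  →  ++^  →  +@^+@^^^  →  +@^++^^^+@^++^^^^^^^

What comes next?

Rewriting the 20 symbols of +@^++^^^+@^++^^^^^^^ one by one yields +@^ ++^ ^^ +@^ +@^ ^^ ^^ ^^ +@^ ++^ ^^ +@^ +@^ ^^ ^^ ^^ ^^ ^^ ^^ ^^; concatenated:

+@^++^^^+@^+@^^^^^^^+@^++^^^+@^+@^^^^^^^^^^^^^^^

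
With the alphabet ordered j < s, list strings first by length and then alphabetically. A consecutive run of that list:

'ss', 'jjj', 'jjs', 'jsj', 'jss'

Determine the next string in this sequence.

The successor of jss increments the rightmost position that isn't already s and resets every position after it to j.

sjj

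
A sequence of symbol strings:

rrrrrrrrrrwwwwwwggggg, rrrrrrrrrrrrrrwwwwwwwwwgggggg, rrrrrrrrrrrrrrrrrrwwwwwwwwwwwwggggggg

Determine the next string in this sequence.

rrrrrrrrrrrrrrrrrrrrrrwwwwwwwwwwwwwwwgggggggg

Term n consists of 4n+2 r's, followed by 3n w's, followed by n+3 g's, where the shown terms are n = 2, 3, 4.
Setting n = 5 gives 22, 15, 8 characters in each block.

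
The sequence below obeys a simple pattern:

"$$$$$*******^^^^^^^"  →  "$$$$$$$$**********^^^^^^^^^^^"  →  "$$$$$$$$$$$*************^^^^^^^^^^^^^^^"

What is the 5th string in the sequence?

$$$$$$$$$$$$$$$$$*******************^^^^^^^^^^^^^^^^^^^^^^^

The n-th term is 3n-1 $'s then 3n+1 *'s then 4n-1 ^'s, where the shown terms are n = 2, 3, 4.
Setting n = 6 gives 17, 19, 23 characters in each block.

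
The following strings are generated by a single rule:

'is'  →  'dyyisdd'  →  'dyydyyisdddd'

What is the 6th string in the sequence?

dyydyydyydyydyyisdddddddddd

Every step adds dyy to the front and dd to the end of the previous string.
From dyydyyisdddd, 3 further steps: dyydyyisdddd → dyydyydyyisdddddd → dyydyydyydyyisdddddddd → (answer).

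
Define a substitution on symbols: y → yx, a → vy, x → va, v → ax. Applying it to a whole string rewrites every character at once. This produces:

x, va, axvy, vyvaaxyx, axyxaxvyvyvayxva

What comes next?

φ(axyxaxvyvyvayxva) expands symbol-by-symbol to vy va yx va vy va ax yx ax yx ax vy yx va ax vy; joining the 16 pieces gives the next term.

vyvayxvavyvaaxyxaxyxaxvyyxvaaxvy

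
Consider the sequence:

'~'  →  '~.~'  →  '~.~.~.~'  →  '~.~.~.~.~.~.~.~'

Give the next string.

~.~.~.~.~.~.~.~.~.~.~.~.~.~.~.~

Every step duplicates the string with '.' between the halves.
So the next term is two copies of ~.~.~.~.~.~.~.~ with '.' between the halves.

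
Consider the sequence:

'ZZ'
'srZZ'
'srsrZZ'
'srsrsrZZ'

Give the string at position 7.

Every step adds sr at the front: s(k+1) = sr·s(k).
From srsrsrZZ, 3 further steps: srsrsrZZ → srsrsrsrZZ → srsrsrsrsrZZ → (answer).

srsrsrsrsrsrZZ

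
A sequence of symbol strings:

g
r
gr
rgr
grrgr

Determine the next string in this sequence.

rgrgrrgr

This is a Fibonacci-style word recurrence s(k) = s(k−2)·s(k−1): e.g. g·r = gr.
The next term joins rgr and grrgr.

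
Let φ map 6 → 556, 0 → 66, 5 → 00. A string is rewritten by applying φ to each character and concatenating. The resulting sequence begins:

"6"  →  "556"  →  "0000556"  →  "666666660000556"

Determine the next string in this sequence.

556556556556556556556556666666660000556

Applying the rule to each of the 15 symbols of 666666660000556 gives the pieces 556 556 556 556 556 556 556 556 66 66 66 66 00 00 556, which concatenate to the answer.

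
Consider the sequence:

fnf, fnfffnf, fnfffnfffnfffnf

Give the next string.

Each string is two copies of the previous one joined by 'f'.
One more doubling of fnfffnfffnfffnf gives the answer.

fnfffnfffnfffnfffnfffnfffnfffnf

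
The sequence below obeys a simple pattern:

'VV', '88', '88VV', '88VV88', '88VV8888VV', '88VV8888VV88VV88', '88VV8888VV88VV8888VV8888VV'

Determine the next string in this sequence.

88VV8888VV88VV8888VV8888VV88VV8888VV88VV88

Each term (from the third on) is the previous term followed by the one before it: term 3 = 88·VV = 88VV.
Continuing: 88VV8888VV88VV8888VV8888VV · 88VV8888VV88VV88 gives term 8.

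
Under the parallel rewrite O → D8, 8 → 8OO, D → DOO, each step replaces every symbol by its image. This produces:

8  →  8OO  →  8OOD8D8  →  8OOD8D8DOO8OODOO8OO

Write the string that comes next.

Replace each of the 19 characters of 8OOD8D8DOO8OODOO8OO in place — 8OO D8 D8 DOO 8OO DOO 8OO DOO D8 D8 8OO D8 D8 DOO D8 D8 8OO D8 D8 — and concatenate.

8OOD8D8DOO8OODOO8OODOOD8D88OOD8D8DOOD8D88OOD8D8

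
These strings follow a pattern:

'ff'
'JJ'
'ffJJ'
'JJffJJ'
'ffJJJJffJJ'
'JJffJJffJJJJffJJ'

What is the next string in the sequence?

ffJJJJffJJJJffJJffJJJJffJJ

From term 3 onward, concatenate the second-to-last term with the last: ff·JJ = ffJJ, JJ·ffJJ = JJffJJ, …
Continuing: ffJJJJffJJ · JJffJJffJJJJffJJ gives term 7.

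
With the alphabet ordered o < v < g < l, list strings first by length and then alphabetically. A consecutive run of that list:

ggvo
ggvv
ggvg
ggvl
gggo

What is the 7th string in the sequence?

Advancing 2 positions from gggo through gggo → gggv reaches term 7.

gggg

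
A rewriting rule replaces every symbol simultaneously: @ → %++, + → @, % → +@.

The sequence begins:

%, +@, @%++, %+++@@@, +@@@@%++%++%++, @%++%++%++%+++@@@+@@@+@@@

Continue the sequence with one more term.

%+++@@@+@@@+@@@+@@@@%++%++%++@%++%++%++@%++%++%++

φ(@%++%++%++%+++@@@+@@@+@@@) expands symbol-by-symbol to %++ +@ @ @ +@ @ @ +@ @ @ +@ @ @ @ %++ %++ %++ @ %++ %++ %++ @ %++ %++ %++; joining the 25 pieces gives the next term.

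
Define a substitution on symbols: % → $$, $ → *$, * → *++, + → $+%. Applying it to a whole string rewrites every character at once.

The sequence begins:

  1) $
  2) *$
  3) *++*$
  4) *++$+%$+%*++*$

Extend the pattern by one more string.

*++$+%$+%*$$+%$$*$$+%$$*++$+%$+%*++*$

Replace each of the 14 characters of *++$+%$+%*++*$ in place — *++ $+% $+% *$ $+% $$ *$ $+% $$ *++ $+% $+% *++ *$ — and concatenate.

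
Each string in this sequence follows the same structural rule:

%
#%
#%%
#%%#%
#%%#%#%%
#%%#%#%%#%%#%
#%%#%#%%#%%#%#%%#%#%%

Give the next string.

#%%#%#%%#%%#%#%%#%#%%#%%#%#%%#%%#%

Each term (from the third on) is the previous term followed by the one before it: term 3 = #%·% = #%%.
So term 8 is #%%#%#%%#%%#%#%%#%#%%·#%%#%#%%#%%#%.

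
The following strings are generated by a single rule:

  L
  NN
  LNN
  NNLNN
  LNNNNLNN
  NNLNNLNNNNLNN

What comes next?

LNNNNLNNNNLNNLNNNNLNN

From term 3 onward, concatenate the second-to-last term with the last: L·NN = LNN, NN·LNN = NNLNN, …
So term 7 is LNNNNLNN·NNLNNLNNNNLNN.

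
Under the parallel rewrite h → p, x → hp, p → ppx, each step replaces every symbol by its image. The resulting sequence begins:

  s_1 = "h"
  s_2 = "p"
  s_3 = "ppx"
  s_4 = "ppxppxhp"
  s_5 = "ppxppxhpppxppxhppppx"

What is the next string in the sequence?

Rewriting the 20 symbols of ppxppxhpppxppxhppppx one by one yields ppx ppx hp ppx ppx hp p ppx ppx ppx hp ppx ppx hp p ppx ppx ppx ppx hp; concatenated:

ppxppxhpppxppxhppppxppxppxhpppxppxhppppxppxppxppxhp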